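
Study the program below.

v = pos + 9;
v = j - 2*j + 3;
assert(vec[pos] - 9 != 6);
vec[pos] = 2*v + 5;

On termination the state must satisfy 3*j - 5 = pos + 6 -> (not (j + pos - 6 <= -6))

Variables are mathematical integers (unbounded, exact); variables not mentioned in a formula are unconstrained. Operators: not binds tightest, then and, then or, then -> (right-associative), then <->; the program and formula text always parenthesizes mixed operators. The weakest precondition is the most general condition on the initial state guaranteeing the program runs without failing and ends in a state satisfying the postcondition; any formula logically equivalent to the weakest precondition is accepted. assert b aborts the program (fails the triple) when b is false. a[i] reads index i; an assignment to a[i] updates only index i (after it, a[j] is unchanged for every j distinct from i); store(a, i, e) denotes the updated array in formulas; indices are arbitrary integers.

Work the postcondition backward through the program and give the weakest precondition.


Working backward. After the program, the postcondition 3*j - 5 = pos + 6 -> (not (j + pos - 6 <= -6)) must hold; in canonical form it is 3*j = pos + 11 -> (not (j + pos <= 0)).
Before vec[pos] := 2*v + 5: 3*j = pos + 11 -> (not (j + pos <= 0))
Before assert vec[pos] - 9 != 6: vec[pos] != 15 and (3*j = pos + 11 -> (not (j + pos <= 0)))
Before v := j - 2*j + 3: vec[pos] != 15 and (3*j = pos + 11 -> (not (j + pos <= 0)))
Before v := pos + 9: vec[pos] != 15 and (3*j = pos + 11 -> (not (j + pos <= 0)))
Answer: WP = vec[pos] != 15 and (3*j = pos + 11 -> (not (j + pos <= 0)))


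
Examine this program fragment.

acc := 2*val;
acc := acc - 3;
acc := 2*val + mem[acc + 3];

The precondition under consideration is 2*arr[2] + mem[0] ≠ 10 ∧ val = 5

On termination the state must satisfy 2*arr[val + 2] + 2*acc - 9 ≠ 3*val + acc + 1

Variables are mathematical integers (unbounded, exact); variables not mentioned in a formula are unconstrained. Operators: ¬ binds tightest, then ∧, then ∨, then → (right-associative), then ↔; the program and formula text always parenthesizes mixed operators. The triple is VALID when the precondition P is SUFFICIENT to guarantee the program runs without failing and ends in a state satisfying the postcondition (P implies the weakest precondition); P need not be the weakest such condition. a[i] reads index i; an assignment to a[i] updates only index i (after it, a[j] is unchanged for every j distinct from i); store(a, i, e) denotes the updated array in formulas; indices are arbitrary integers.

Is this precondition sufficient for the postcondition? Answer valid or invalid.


Working backward. After the program, the postcondition 2*arr[val + 2] + 2*acc - 9 ≠ 3*val + acc + 1 must hold; in canonical form it is 2*arr[val + 2] + acc ≠ 3*val + 10.
Before acc := 2*val + mem[acc + 3]: 2*arr[val + 2] + mem[acc + 3] ≠ val + 10
Before acc := acc - 3: 2*arr[val + 2] + mem[acc] ≠ val + 10
Before acc := 2*val: 2*arr[val + 2] + mem[2*val] ≠ val + 10
The weakest precondition is 2*arr[val + 2] + mem[2*val] ≠ val + 10.
Check whether 2*arr[2] + mem[0] ≠ 10 ∧ val = 5 implies it.
Countermodel: at the initial state arr = {[0] = 30152, [2] = -15521, [7] = 30152, [10] = 30152, elsewhere 30152}, mem = {[0] = -6516, [2] = -6516, [7] = -6516, [10] = -60289, elsewhere -6516}, val = 5, the precondition holds but the weakest precondition fails.
Answer: invalid


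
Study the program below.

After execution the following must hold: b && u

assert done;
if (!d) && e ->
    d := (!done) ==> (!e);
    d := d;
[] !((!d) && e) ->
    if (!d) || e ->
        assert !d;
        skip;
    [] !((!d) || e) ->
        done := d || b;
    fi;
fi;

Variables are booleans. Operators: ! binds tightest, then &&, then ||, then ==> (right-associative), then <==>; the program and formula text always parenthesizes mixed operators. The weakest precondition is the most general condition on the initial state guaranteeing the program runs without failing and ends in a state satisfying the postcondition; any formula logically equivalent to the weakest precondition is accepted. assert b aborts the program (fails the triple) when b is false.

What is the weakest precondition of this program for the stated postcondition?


Working backward. After the program, b && u must hold.
Then branch requires b && u; else branch requires (((!d) || e) ==> ((!d) && b && u)) && ((!((!d) || e)) ==> (b && u)).
Before the if: (((!d) && e) ==> (b && u)) && ((!((!d) && e)) ==> ((((!d) || e) ==> ((!d) && b && u)) && ((!((!d) || e)) ==> (b && u))))
Before assert done: done && (((!d) && e) ==> (b && u)) && ((!((!d) && e)) ==> ((((!d) || e) ==> ((!d) && b && u)) && ((!((!d) || e)) ==> (b && u))))
Answer: WP = done && (((!d) && e) ==> (b && u)) && ((!((!d) && e)) ==> ((((!d) || e) ==> ((!d) && b && u)) && ((!((!d) || e)) ==> (b && u))))


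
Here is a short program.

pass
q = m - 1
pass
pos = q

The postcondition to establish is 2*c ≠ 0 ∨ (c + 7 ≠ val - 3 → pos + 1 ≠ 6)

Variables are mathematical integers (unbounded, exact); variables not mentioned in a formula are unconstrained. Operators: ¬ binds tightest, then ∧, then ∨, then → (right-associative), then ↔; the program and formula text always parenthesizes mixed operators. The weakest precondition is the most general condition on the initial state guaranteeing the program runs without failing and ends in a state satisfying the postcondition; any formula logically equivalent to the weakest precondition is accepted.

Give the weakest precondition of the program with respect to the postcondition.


Working backward. After the program, the postcondition 2*c ≠ 0 ∨ (c + 7 ≠ val - 3 → pos + 1 ≠ 6) must hold; in canonical form it is 2*c ≠ 0 ∨ (c ≠ val - 10 → pos ≠ 5).
Before pos := q: 2*c ≠ 0 ∨ (c ≠ val - 10 → q ≠ 5)
Before skip: 2*c ≠ 0 ∨ (c ≠ val - 10 → q ≠ 5)
Before q := m - 1: 2*c ≠ 0 ∨ (c ≠ val - 10 → m ≠ 6)
Before skip: 2*c ≠ 0 ∨ (c ≠ val - 10 → m ≠ 6)
Answer: WP = 2*c ≠ 0 ∨ (c ≠ val - 10 → m ≠ 6)


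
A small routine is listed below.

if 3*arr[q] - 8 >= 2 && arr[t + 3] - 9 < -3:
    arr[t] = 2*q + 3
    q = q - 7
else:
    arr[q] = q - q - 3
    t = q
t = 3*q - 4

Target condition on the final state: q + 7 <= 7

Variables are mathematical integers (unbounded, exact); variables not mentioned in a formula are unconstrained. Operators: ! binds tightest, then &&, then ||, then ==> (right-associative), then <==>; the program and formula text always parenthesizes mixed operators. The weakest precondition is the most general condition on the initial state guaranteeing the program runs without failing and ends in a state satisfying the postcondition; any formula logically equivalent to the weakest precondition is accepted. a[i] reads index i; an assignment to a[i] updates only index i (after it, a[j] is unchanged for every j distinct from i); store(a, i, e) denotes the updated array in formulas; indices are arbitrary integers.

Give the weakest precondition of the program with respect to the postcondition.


Working backward. After the program, the postcondition q + 7 <= 7 must hold; in canonical form it is q <= 0.
Before t := 3*q - 4: q <= 0
Then branch requires q <= 7; else branch requires q <= 0.
Before the if: ((3*arr[q] >= 10 && arr[t + 3] < 6) ==> q <= 7) && ((!(3*arr[q] >= 10 && arr[t + 3] < 6)) ==> q <= 0)
Answer: WP = ((3*arr[q] >= 10 && arr[t + 3] < 6) ==> q <= 7) && ((!(3*arr[q] >= 10 && arr[t + 3] < 6)) ==> q <= 0)


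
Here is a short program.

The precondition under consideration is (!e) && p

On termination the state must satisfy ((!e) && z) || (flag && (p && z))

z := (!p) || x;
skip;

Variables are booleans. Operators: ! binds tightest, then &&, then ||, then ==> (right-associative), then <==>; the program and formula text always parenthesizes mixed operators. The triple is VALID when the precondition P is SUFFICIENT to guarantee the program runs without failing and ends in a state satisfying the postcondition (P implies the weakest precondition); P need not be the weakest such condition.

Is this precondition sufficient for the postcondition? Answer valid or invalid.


Working backward. After the program, the postcondition ((!e) && z) || (flag && (p && z)) must hold; in canonical form it is ((!e) && z) || (flag && p && z).
Before skip: ((!e) && z) || (flag && p && z)
Before z := (!p) || x: ((!e) && ((!p) || x)) || (flag && p && ((!p) || x))
The weakest precondition is ((!e) && ((!p) || x)) || (flag && p && ((!p) || x)).
Check whether (!e) && p implies it.
Countermodel: at the initial state e = false, flag = false, p = true, x = false, the precondition holds but the weakest precondition fails.
Answer: invalid


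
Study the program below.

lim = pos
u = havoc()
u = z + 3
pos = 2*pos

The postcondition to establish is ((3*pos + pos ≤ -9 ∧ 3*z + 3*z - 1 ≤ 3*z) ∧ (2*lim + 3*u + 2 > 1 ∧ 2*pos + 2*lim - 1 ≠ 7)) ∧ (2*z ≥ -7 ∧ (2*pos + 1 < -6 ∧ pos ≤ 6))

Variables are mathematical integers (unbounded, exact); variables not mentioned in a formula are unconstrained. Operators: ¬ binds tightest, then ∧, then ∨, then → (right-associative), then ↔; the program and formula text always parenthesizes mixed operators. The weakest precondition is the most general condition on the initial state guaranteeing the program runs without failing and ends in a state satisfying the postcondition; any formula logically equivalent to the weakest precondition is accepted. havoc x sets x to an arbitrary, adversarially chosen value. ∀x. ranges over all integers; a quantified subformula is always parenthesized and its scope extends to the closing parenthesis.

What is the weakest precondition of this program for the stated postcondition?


Working backward. After the program, the postcondition ((3*pos + pos ≤ -9 ∧ 3*z + 3*z - 1 ≤ 3*z) ∧ (2*lim + 3*u + 2 > 1 ∧ 2*pos + 2*lim - 1 ≠ 7)) ∧ (2*z ≥ -7 ∧ (2*pos + 1 < -6 ∧ pos ≤ 6)) must hold; in canonical form it is 4*pos ≤ -9 ∧ 3*z ≤ 1 ∧ 2*lim + 3*u > -1 ∧ 2*lim + 2*pos ≠ 8 ∧ 2*z ≥ -7 ∧ 2*pos < -7 ∧ pos ≤ 6.
Before pos := 2*pos: 8*pos ≤ -9 ∧ 3*z ≤ 1 ∧ 2*lim + 3*u > -1 ∧ 2*lim + 4*pos ≠ 8 ∧ 2*z ≥ -7 ∧ 4*pos < -7 ∧ 2*pos ≤ 6
Before u := z + 3: 8*pos ≤ -9 ∧ 3*z ≤ 1 ∧ 2*lim + 3*z > -10 ∧ 2*lim + 4*pos ≠ 8 ∧ 2*z ≥ -7 ∧ 4*pos < -7 ∧ 2*pos ≤ 6
Before havoc u: 8*pos ≤ -9 ∧ 3*z ≤ 1 ∧ 2*lim + 3*z > -10 ∧ 2*lim + 4*pos ≠ 8 ∧ 2*z ≥ -7 ∧ 4*pos < -7 ∧ 2*pos ≤ 6
Before lim := pos: 8*pos ≤ -9 ∧ 3*z ≤ 1 ∧ 2*pos + 3*z > -10 ∧ 6*pos ≠ 8 ∧ 2*z ≥ -7 ∧ 4*pos < -7 ∧ 2*pos ≤ 6
Answer: WP = 8*pos ≤ -9 ∧ 3*z ≤ 1 ∧ 2*pos + 3*z > -10 ∧ 6*pos ≠ 8 ∧ 2*z ≥ -7 ∧ 4*pos < -7 ∧ 2*pos ≤ 6


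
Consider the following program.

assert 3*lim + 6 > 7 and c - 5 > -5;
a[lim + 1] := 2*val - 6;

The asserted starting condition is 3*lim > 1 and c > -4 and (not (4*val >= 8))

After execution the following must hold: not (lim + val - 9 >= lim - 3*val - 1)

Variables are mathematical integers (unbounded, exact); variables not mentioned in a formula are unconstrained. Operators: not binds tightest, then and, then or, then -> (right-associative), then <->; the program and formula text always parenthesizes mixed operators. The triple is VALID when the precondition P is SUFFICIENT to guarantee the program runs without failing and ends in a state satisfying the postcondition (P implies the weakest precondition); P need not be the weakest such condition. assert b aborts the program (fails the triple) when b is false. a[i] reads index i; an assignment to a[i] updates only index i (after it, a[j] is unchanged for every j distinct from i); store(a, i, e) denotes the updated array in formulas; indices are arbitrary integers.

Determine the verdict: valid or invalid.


Working backward. After the program, the postcondition not (lim + val - 9 >= lim - 3*val - 1) must hold; in canonical form it is not (4*val >= 8).
Before a[lim + 1] := 2*val - 6: not (4*val >= 8)
Before assert 3*lim + 6 > 7 and c - 5 > -5: 3*lim > 1 and c > 0 and (not (4*val >= 8))
The weakest precondition is 3*lim > 1 and c > 0 and (not (4*val >= 8)).
Check whether 3*lim > 1 and c > -4 and (not (4*val >= 8)) implies it.
Countermodel: at the initial state c = -3, lim = 1, val = 1, the precondition holds but the weakest precondition fails.
Answer: invalid


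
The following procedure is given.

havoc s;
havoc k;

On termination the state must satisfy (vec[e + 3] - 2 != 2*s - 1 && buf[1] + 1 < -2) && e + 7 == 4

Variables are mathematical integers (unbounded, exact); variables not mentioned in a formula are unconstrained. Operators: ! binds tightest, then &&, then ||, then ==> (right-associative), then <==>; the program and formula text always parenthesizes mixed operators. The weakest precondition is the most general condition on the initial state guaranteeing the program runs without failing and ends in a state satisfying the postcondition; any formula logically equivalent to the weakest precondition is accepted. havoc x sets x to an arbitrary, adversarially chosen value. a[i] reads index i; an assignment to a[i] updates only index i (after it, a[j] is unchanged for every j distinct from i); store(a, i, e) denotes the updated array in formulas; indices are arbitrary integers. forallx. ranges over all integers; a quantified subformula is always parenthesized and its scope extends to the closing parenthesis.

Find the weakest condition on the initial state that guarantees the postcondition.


Working backward. After the program, the postcondition (vec[e + 3] - 2 != 2*s - 1 && buf[1] + 1 < -2) && e + 7 == 4 must hold; in canonical form it is vec[e + 3] != 2*s + 1 && buf[1] < -3 && e == -3.
Before havoc k: vec[e + 3] != 2*s + 1 && buf[1] < -3 && e == -3
Before havoc s: forall s_1. (vec[e + 3] != 2*s_1 + 1 && buf[1] < -3 && e == -3)
Answer: WP = forall s_1. (vec[e + 3] != 2*s_1 + 1 && buf[1] < -3 && e == -3)


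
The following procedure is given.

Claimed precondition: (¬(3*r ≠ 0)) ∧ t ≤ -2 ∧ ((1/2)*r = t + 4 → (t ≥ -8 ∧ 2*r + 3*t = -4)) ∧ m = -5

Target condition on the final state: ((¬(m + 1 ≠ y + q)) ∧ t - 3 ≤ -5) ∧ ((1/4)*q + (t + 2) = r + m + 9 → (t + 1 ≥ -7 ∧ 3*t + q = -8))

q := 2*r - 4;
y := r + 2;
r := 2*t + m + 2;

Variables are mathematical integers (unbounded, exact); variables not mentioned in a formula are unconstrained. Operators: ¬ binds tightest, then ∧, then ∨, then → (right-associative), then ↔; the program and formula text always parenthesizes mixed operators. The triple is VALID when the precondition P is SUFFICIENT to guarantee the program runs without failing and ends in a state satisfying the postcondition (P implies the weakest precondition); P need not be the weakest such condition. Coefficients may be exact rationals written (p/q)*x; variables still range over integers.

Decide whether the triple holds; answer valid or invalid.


Working backward. After the program, the postcondition ((¬(m + 1 ≠ y + q)) ∧ t - 3 ≤ -5) ∧ ((1/4)*q + (t + 2) = r + m + 9 → (t + 1 ≥ -7 ∧ 3*t + q = -8)) must hold; in canonical form it is (¬(m ≠ q + y - 1)) ∧ t ≤ -2 ∧ ((1/4)*q + t = m + r + 7 → (t ≥ -8 ∧ q + 3*t = -8)).
Before r := 2*t + m + 2: (¬(m ≠ q + y - 1)) ∧ t ≤ -2 ∧ ((1/4)*q = 2*m + t + 9 → (t ≥ -8 ∧ q + 3*t = -8))
Before y := r + 2: (¬(m ≠ q + r + 1)) ∧ t ≤ -2 ∧ ((1/4)*q = 2*m + t + 9 → (t ≥ -8 ∧ q + 3*t = -8))
Before q := 2*r - 4: (¬(m ≠ 3*r - 3)) ∧ t ≤ -2 ∧ ((1/2)*r = 2*m + t + 10 → (t ≥ -8 ∧ 2*r + 3*t = -4))
The weakest precondition is (¬(m ≠ 3*r - 3)) ∧ t ≤ -2 ∧ ((1/2)*r = 2*m + t + 10 → (t ≥ -8 ∧ 2*r + 3*t = -4)).
Check whether (¬(3*r ≠ 0)) ∧ t ≤ -2 ∧ ((1/2)*r = t + 4 → (t ≥ -8 ∧ 2*r + 3*t = -4)) ∧ m = -5 implies it.
Countermodel: at the initial state m = -5, r = 0, t = -2, the precondition holds but the weakest precondition fails.
Answer: invalid


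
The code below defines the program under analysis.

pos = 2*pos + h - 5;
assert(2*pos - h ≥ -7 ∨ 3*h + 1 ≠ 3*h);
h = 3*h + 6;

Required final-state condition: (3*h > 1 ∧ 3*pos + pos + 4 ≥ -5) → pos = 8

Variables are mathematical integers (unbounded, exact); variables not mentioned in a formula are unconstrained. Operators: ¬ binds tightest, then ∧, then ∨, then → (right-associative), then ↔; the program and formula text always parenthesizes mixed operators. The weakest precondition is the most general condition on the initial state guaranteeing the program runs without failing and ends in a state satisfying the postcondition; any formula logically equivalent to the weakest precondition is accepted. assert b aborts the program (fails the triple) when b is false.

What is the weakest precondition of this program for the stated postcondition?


Working backward. After the program, the postcondition (3*h > 1 ∧ 3*pos + pos + 4 ≥ -5) → pos = 8 must hold; in canonical form it is (3*h > 1 ∧ 4*pos ≥ -9) → pos = 8.
Before h := 3*h + 6: (9*h > -17 ∧ 4*pos ≥ -9) → pos = 8
Before assert 2*pos - h ≥ -7 ∨ 3*h + 1 ≠ 3*h: (9*h > -17 ∧ 4*pos ≥ -9) → pos = 8
Before pos := 2*pos + h - 5: (9*h > -17 ∧ 4*h + 8*pos ≥ 11) → h + 2*pos = 13
Answer: WP = (9*h > -17 ∧ 4*h + 8*pos ≥ 11) → h + 2*pos = 13


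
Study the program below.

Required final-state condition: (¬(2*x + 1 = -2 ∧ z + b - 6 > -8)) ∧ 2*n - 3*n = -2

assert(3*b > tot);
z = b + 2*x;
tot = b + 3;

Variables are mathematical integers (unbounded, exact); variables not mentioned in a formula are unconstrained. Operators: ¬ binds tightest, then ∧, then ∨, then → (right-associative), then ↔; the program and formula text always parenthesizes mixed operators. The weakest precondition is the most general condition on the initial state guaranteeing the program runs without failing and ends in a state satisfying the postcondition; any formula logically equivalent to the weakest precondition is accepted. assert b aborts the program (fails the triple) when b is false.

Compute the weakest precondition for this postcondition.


Working backward. After the program, the postcondition (¬(2*x + 1 = -2 ∧ z + b - 6 > -8)) ∧ 2*n - 3*n = -2 must hold; in canonical form it is (¬(2*x = -3 ∧ b + z > -2)) ∧ n = 2.
Before tot := b + 3: (¬(2*x = -3 ∧ b + z > -2)) ∧ n = 2
Before z := b + 2*x: (¬(2*x = -3 ∧ 2*b + 2*x > -2)) ∧ n = 2
Before assert 3*b > tot: 3*b > tot ∧ (¬(2*x = -3 ∧ 2*b + 2*x > -2)) ∧ n = 2
Answer: WP = 3*b > tot ∧ (¬(2*x = -3 ∧ 2*b + 2*x > -2)) ∧ n = 2


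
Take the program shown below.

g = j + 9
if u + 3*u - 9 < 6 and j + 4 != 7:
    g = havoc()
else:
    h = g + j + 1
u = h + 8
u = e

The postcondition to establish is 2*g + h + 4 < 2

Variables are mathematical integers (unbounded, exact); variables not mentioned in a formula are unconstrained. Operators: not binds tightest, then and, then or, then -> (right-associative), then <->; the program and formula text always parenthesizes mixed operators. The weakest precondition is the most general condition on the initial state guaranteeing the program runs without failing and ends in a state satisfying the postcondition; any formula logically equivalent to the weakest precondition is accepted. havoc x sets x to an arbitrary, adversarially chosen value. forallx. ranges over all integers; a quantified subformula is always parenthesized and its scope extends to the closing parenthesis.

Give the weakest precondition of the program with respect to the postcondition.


Working backward. After the program, the postcondition 2*g + h + 4 < 2 must hold; in canonical form it is 2*g + h < -2.
Before u := e: 2*g + h < -2
Before u := h + 8: 2*g + h < -2
Then branch requires forall g_1. 2*g_1 + h < -2; else branch requires 3*g + j < -3.
Before the if: ((4*u < 15 and j != 3) -> (forall g_1. 2*g_1 + h < -2)) and ((not (4*u < 15 and j != 3)) -> 3*g + j < -3)
Before g := j + 9: ((4*u < 15 and j != 3) -> (forall g_1. 2*g_1 + h < -2)) and ((not (4*u < 15 and j != 3)) -> 4*j < -30)
Answer: WP = ((4*u < 15 and j != 3) -> (forall g_1. 2*g_1 + h < -2)) and ((not (4*u < 15 and j != 3)) -> 4*j < -30)


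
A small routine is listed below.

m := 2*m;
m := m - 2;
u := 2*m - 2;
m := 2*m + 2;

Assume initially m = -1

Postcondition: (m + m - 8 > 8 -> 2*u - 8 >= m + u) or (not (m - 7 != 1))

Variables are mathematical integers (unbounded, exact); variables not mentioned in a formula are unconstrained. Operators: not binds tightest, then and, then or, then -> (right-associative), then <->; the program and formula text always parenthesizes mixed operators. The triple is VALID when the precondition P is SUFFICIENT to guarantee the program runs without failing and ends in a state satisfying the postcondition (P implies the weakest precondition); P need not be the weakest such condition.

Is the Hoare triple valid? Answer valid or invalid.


Working backward. After the program, the postcondition (m + m - 8 > 8 -> 2*u - 8 >= m + u) or (not (m - 7 != 1)) must hold; in canonical form it is (2*m > 16 -> u >= m + 8) or (not (m != 8)).
Before m := 2*m + 2: (4*m > 12 -> u >= 2*m + 10) or (not (2*m != 6))
Before u := 2*m - 2: (not (4*m > 12)) or (not (2*m != 6))
Before m := m - 2: (not (4*m > 20)) or (not (2*m != 10))
Before m := 2*m: (not (8*m > 20)) or (not (4*m != 10))
The weakest precondition is (not (8*m > 20)) or (not (4*m != 10)).
Check whether m = -1 implies it.
Every state satisfying the precondition satisfies the weakest precondition: the implication holds.
Answer: valid


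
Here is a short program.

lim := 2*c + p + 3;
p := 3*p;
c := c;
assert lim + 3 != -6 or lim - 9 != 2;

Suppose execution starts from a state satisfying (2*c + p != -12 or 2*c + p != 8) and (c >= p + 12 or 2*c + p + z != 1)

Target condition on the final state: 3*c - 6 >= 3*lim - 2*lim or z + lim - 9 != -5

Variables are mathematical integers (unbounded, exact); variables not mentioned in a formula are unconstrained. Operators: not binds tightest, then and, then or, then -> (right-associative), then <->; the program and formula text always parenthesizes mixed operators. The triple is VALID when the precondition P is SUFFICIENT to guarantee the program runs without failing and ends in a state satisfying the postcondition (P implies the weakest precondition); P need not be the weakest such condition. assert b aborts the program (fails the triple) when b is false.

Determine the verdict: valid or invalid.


Working backward. After the program, the postcondition 3*c - 6 >= 3*lim - 2*lim or z + lim - 9 != -5 must hold; in canonical form it is 3*c >= lim + 6 or lim + z != 4.
Before assert lim + 3 != -6 or lim - 9 != 2: (lim != -9 or lim != 11) and (3*c >= lim + 6 or lim + z != 4)
Before c := c: (lim != -9 or lim != 11) and (3*c >= lim + 6 or lim + z != 4)
Before p := 3*p: (lim != -9 or lim != 11) and (3*c >= lim + 6 or lim + z != 4)
Before lim := 2*c + p + 3: (2*c + p != -12 or 2*c + p != 8) and (c >= p + 9 or 2*c + p + z != 1)
The weakest precondition is (2*c + p != -12 or 2*c + p != 8) and (c >= p + 9 or 2*c + p + z != 1).
Check whether (2*c + p != -12 or 2*c + p != 8) and (c >= p + 12 or 2*c + p + z != 1) implies it.
Every state satisfying the precondition satisfies the weakest precondition: the implication holds.
Answer: valid


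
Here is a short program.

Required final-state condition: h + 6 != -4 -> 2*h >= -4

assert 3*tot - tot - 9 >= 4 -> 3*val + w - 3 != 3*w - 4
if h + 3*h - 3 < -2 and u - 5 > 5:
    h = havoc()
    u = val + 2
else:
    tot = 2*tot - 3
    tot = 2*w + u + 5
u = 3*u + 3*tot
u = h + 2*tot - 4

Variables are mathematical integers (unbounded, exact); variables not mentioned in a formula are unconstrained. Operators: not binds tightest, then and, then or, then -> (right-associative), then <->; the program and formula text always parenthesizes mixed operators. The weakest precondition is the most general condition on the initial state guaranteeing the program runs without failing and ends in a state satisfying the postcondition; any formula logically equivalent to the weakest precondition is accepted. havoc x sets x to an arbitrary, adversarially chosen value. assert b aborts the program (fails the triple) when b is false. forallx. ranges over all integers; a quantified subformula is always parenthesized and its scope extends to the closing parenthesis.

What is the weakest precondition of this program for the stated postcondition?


Working backward. After the program, the postcondition h + 6 != -4 -> 2*h >= -4 must hold; in canonical form it is h != -10 -> 2*h >= -4.
Before u := h + 2*tot - 4: h != -10 -> 2*h >= -4
Before u := 3*u + 3*tot: h != -10 -> 2*h >= -4
Then branch requires forall h_1. (h_1 != -10 -> 2*h_1 >= -4); else branch requires h != -10 -> 2*h >= -4.
Before the if: ((4*h < 1 and u > 10) -> (forall h_1. (h_1 != -10 -> 2*h_1 >= -4))) and ((not (4*h < 1 and u > 10)) -> (h != -10 -> 2*h >= -4))
Before assert 3*tot - tot - 9 >= 4 -> 3*val + w - 3 != 3*w - 4: (2*tot >= 13 -> 3*val != 2*w - 1) and ((4*h < 1 and u > 10) -> (forall h_1. (h_1 != -10 -> 2*h_1 >= -4))) and ((not (4*h < 1 and u > 10)) -> (h != -10 -> 2*h >= -4))
Answer: WP = (2*tot >= 13 -> 3*val != 2*w - 1) and ((4*h < 1 and u > 10) -> (forall h_1. (h_1 != -10 -> 2*h_1 >= -4))) and ((not (4*h < 1 and u > 10)) -> (h != -10 -> 2*h >= -4))


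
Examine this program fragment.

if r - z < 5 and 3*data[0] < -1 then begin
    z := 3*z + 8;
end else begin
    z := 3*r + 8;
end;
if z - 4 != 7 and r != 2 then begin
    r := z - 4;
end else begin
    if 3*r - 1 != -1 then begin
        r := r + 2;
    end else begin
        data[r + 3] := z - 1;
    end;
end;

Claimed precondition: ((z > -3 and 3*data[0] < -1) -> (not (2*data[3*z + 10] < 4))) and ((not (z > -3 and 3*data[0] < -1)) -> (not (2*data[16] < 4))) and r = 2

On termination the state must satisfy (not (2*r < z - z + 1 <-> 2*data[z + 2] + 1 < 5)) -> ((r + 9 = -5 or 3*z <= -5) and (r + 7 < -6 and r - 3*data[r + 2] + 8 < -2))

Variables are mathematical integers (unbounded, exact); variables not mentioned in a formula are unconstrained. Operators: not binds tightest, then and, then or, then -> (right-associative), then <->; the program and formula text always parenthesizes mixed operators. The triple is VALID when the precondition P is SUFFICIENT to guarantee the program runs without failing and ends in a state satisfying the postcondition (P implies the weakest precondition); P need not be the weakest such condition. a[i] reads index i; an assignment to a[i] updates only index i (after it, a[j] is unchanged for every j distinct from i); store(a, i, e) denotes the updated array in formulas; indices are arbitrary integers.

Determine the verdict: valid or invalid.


Working backward. After the program, the postcondition (not (2*r < z - z + 1 <-> 2*data[z + 2] + 1 < 5)) -> ((r + 9 = -5 or 3*z <= -5) and (r + 7 < -6 and r - 3*data[r + 2] + 8 < -2)) must hold; in canonical form it is (not (2*r < 1 <-> 2*data[z + 2] < 4)) -> ((r = -14 or 3*z <= -5) and r < -13 and r < 3*data[r + 2] - 10).
Then branch requires (not (2*z < 9 <-> 2*data[z + 2] < 4)) -> ((z = -10 or 3*z <= -5) and z < -9 and z < 3*data[z - 2] - 6); else branch requires (3*r != 0 -> ((not (2*r < -3 <-> 2*data[z + 2] < 4)) -> ((r = -16 or 3*z <= -5) and r < -15 and r < 3*data[r + 4] - 12))) and ((not (3*r != 0)) -> ((not (2*r < 1 <-> 2*store(data, r + 3, z - 1)[z + 2] < 4)) -> ((r = -14 or 3*z <= -5) and r < -13 and r < 3*store(data, r + 3, z - 1)[r + 2] - 10))).
Before the if: ((z != 11 and r != 2) -> ((not (2*z < 9 <-> 2*data[z + 2] < 4)) -> ((z = -10 or 3*z <= -5) and z < -9 and z < 3*data[z - 2] - 6))) and ((not (z != 11 and r != 2)) -> ((3*r != 0 -> ((not (2*r < -3 <-> 2*data[z + 2] < 4)) -> ((r = -16 or 3*z <= -5) and r < -15 and r < 3*data[r + 4] - 12))) and ((not (3*r != 0)) -> ((not (2*r < 1 <-> 2*store(data, r + 3, z - 1)[z + 2] < 4)) -> ((r = -14 or 3*z <= -5) and r < -13 and r < 3*store(data, r + 3, z - 1)[r + 2] - 10)))))
Then branch requires ((3*z != 3 and r != 2) -> ((not (6*z < -7 <-> 2*data[3*z + 10] < 4)) -> ((3*z = -18 or 9*z <= -29) and 3*z < -17 and 3*z < 3*data[3*z + 6] - 14))) and ((not (3*z != 3 and r != 2)) -> ((3*r != 0 -> ((not (2*r < -3 <-> 2*data[3*z + 10] < 4)) -> ((r = -16 or 9*z <= -29) and r < -15 and r < 3*data[r + 4] - 12))) and ((not (3*r != 0)) -> ((not (2*r < 1 <-> 2*store(data, r + 3, 3*z + 7)[3*z + 10] < 4)) -> ((r = -14 or 9*z <= -29) and r < -13 and r < 3*store(data, r + 3, 3*z + 7)[r + 2] - 10))))); else branch requires ((3*r != 3 and r != 2) -> ((not (6*r < -7 <-> 2*data[3*r + 10] < 4)) -> ((3*r = -18 or 9*r <= -29) and 3*r < -17 and 3*r < 3*data[3*r + 6] - 14))) and ((not (3*r != 3 and r != 2)) -> ((3*r != 0 -> ((not (2*r < -3 <-> 2*data[3*r + 10] < 4)) -> ((r = -16 or 9*r <= -29) and r < -15 and r < 3*data[r + 4] - 12))) and ((not (3*r != 0)) -> ((not (2*r < 1 <-> 2*store(data, r + 3, 3*r + 7)[3*r + 10] < 4)) -> ((r = -14 or 9*r <= -29) and r < -13 and r < 3*store(data, r + 3, 3*r + 7)[r + 2] - 10))))).
Before the if: ((r < z + 5 and 3*data[0] < -1) -> (((3*z != 3 and r != 2) -> ((not (6*z < -7 <-> 2*data[3*z + 10] < 4)) -> ((3*z = -18 or 9*z <= -29) and 3*z < -17 and 3*z < 3*data[3*z + 6] - 14))) and ((not (3*z != 3 and r != 2)) -> ((3*r != 0 -> ((not (2*r < -3 <-> 2*data[3*z + 10] < 4)) -> ((r = -16 or 9*z <= -29) and r < -15 and r < 3*data[r + 4] - 12))) and ((not (3*r != 0)) -> ((not (2*r < 1 <-> 2*store(data, r + 3, 3*z + 7)[3*z + 10] < 4)) -> ((r = -14 or 9*z <= -29) and r < -13 and r < 3*store(data, r + 3, 3*z + 7)[r + 2] - 10))))))) and ((not (r < z + 5 and 3*data[0] < -1)) -> (((3*r != 3 and r != 2) -> ((not (6*r < -7 <-> 2*data[3*r + 10] < 4)) -> ((3*r = -18 or 9*r <= -29) and 3*r < -17 and 3*r < 3*data[3*r + 6] - 14))) and ((not (3*r != 3 and r != 2)) -> ((3*r != 0 -> ((not (2*r < -3 <-> 2*data[3*r + 10] < 4)) -> ((r = -16 or 9*r <= -29) and r < -15 and r < 3*data[r + 4] - 12))) and ((not (3*r != 0)) -> ((not (2*r < 1 <-> 2*store(data, r + 3, 3*r + 7)[3*r + 10] < 4)) -> ((r = -14 or 9*r <= -29) and r < -13 and r < 3*store(data, r + 3, 3*r + 7)[r + 2] - 10)))))))
The weakest precondition is ((r < z + 5 and 3*data[0] < -1) -> (((3*z != 3 and r != 2) -> ((not (6*z < -7 <-> 2*data[3*z + 10] < 4)) -> ((3*z = -18 or 9*z <= -29) and 3*z < -17 and 3*z < 3*data[3*z + 6] - 14))) and ((not (3*z != 3 and r != 2)) -> ((3*r != 0 -> ((not (2*r < -3 <-> 2*data[3*z + 10] < 4)) -> ((r = -16 or 9*z <= -29) and r < -15 and r < 3*data[r + 4] - 12))) and ((not (3*r != 0)) -> ((not (2*r < 1 <-> 2*store(data, r + 3, 3*z + 7)[3*z + 10] < 4)) -> ((r = -14 or 9*z <= -29) and r < -13 and r < 3*store(data, r + 3, 3*z + 7)[r + 2] - 10))))))) and ((not (r < z + 5 and 3*data[0] < -1)) -> (((3*r != 3 and r != 2) -> ((not (6*r < -7 <-> 2*data[3*r + 10] < 4)) -> ((3*r = -18 or 9*r <= -29) and 3*r < -17 and 3*r < 3*data[3*r + 6] - 14))) and ((not (3*r != 3 and r != 2)) -> ((3*r != 0 -> ((not (2*r < -3 <-> 2*data[3*r + 10] < 4)) -> ((r = -16 or 9*r <= -29) and r < -15 and r < 3*data[r + 4] - 12))) and ((not (3*r != 0)) -> ((not (2*r < 1 <-> 2*store(data, r + 3, 3*r + 7)[3*r + 10] < 4)) -> ((r = -14 or 9*r <= -29) and r < -13 and r < 3*store(data, r + 3, 3*r + 7)[r + 2] - 10))))))).
Check whether ((z > -3 and 3*data[0] < -1) -> (not (2*data[3*z + 10] < 4))) and ((not (z > -3 and 3*data[0] < -1)) -> (not (2*data[16] < 4))) and r = 2 implies it.
Every state satisfying the precondition satisfies the weakest precondition: the implication holds.
Answer: valid


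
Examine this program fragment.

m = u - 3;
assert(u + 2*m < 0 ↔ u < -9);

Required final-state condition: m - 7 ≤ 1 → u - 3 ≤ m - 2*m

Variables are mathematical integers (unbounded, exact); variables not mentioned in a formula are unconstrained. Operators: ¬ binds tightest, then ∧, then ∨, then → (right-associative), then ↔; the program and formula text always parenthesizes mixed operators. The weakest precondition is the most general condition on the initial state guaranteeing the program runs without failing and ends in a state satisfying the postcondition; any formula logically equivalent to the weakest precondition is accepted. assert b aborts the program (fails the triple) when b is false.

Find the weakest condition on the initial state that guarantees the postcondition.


Working backward. After the program, the postcondition m - 7 ≤ 1 → u - 3 ≤ m - 2*m must hold; in canonical form it is m ≤ 8 → m + u ≤ 3.
Before assert u + 2*m < 0 ↔ u < -9: (2*m + u < 0 ↔ u < -9) ∧ (m ≤ 8 → m + u ≤ 3)
Before m := u - 3: (3*u < 6 ↔ u < -9) ∧ (u ≤ 11 → 2*u ≤ 6)
Answer: WP = (3*u < 6 ↔ u < -9) ∧ (u ≤ 11 → 2*u ≤ 6)


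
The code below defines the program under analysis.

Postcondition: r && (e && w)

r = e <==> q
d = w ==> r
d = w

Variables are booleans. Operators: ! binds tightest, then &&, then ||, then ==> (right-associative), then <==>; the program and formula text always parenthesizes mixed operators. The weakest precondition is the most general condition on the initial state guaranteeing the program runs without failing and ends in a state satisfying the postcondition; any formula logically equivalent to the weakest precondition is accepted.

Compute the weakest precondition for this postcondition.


Working backward. After the program, the postcondition r && (e && w) must hold; in canonical form it is r && e && w.
Before d := w: r && e && w
Before d := w ==> r: r && e && w
Before r := e <==> q: (e <==> q) && e && w
Answer: WP = (e <==> q) && e && w


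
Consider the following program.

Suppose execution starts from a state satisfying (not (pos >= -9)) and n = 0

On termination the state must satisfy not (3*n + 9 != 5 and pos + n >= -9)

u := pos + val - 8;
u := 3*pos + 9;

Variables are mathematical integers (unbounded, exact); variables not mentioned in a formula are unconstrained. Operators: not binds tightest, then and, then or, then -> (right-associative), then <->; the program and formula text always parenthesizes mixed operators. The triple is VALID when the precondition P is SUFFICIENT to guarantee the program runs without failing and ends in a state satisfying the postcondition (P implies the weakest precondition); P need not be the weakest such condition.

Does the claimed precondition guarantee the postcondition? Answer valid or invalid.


Working backward. After the program, the postcondition not (3*n + 9 != 5 and pos + n >= -9) must hold; in canonical form it is not (3*n != -4 and n + pos >= -9).
Before u := 3*pos + 9: not (3*n != -4 and n + pos >= -9)
Before u := pos + val - 8: not (3*n != -4 and n + pos >= -9)
The weakest precondition is not (3*n != -4 and n + pos >= -9).
Check whether (not (pos >= -9)) and n = 0 implies it.
Every state satisfying the precondition satisfies the weakest precondition: the implication holds.
Answer: valid


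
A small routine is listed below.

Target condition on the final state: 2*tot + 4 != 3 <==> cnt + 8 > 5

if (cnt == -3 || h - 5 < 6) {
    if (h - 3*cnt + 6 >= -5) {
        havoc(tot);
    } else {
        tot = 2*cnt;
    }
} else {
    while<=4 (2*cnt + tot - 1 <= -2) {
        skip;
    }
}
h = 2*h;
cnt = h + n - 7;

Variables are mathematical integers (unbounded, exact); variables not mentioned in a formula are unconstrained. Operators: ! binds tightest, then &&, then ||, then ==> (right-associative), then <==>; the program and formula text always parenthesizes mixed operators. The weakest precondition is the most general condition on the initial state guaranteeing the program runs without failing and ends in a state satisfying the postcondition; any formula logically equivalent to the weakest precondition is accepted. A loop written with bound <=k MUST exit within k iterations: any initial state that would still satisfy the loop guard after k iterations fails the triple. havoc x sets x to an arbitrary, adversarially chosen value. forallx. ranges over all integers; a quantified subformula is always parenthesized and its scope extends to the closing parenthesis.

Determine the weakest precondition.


Working backward. After the program, the postcondition 2*tot + 4 != 3 <==> cnt + 8 > 5 must hold; in canonical form it is 2*tot != -1 <==> cnt > -3.
Before cnt := h + n - 7: 2*tot != -1 <==> h + n > 4
Before h := 2*h: 2*tot != -1 <==> 2*h + n > 4
Then branch requires (h >= 3*cnt - 11 ==> (forall tot_1. (2*tot_1 != -1 <==> 2*h + n > 4))) && ((!(h >= 3*cnt - 11)) ==> (4*cnt != -1 <==> 2*h + n > 4)); else branch requires (2*cnt + tot <= -1 ==> ((2*cnt + tot <= -1 ==> ((2*cnt + tot <= -1 ==> ((2*cnt + tot <= -1 ==> ((!(2*cnt + tot <= -1)) && (2*tot != -1 <==> 2*h + n > 4))) && ((!(2*cnt + tot <= -1)) ==> (2*tot != -1 <==> 2*h + n > 4)))) && ((!(2*cnt + tot <= -1)) ==> (2*tot != -1 <==> 2*h + n > 4)))) && ((!(2*cnt + tot <= -1)) ==> (2*tot != -1 <==> 2*h + n > 4)))) && ((!(2*cnt + tot <= -1)) ==> (2*tot != -1 <==> 2*h + n > 4)).
Before the if: ((cnt == -3 || h < 11) ==> ((h >= 3*cnt - 11 ==> (forall tot_1. (2*tot_1 != -1 <==> 2*h + n > 4))) && ((!(h >= 3*cnt - 11)) ==> (4*cnt != -1 <==> 2*h + n > 4)))) && ((!(cnt == -3 || h < 11)) ==> ((2*cnt + tot <= -1 ==> ((2*cnt + tot <= -1 ==> ((2*cnt + tot <= -1 ==> ((2*cnt + tot <= -1 ==> ((!(2*cnt + tot <= -1)) && (2*tot != -1 <==> 2*h + n > 4))) && ((!(2*cnt + tot <= -1)) ==> (2*tot != -1 <==> 2*h + n > 4)))) && ((!(2*cnt + tot <= -1)) ==> (2*tot != -1 <==> 2*h + n > 4)))) && ((!(2*cnt + tot <= -1)) ==> (2*tot != -1 <==> 2*h + n > 4)))) && ((!(2*cnt + tot <= -1)) ==> (2*tot != -1 <==> 2*h + n > 4))))
Answer: WP = ((cnt == -3 || h < 11) ==> ((h >= 3*cnt - 11 ==> (forall tot_1. (2*tot_1 != -1 <==> 2*h + n > 4))) && ((!(h >= 3*cnt - 11)) ==> (4*cnt != -1 <==> 2*h + n > 4)))) && ((!(cnt == -3 || h < 11)) ==> ((2*cnt + tot <= -1 ==> ((2*cnt + tot <= -1 ==> ((2*cnt + tot <= -1 ==> ((2*cnt + tot <= -1 ==> ((!(2*cnt + tot <= -1)) && (2*tot != -1 <==> 2*h + n > 4))) && ((!(2*cnt + tot <= -1)) ==> (2*tot != -1 <==> 2*h + n > 4)))) && ((!(2*cnt + tot <= -1)) ==> (2*tot != -1 <==> 2*h + n > 4)))) && ((!(2*cnt + tot <= -1)) ==> (2*tot != -1 <==> 2*h + n > 4)))) && ((!(2*cnt + tot <= -1)) ==> (2*tot != -1 <==> 2*h + n > 4))))


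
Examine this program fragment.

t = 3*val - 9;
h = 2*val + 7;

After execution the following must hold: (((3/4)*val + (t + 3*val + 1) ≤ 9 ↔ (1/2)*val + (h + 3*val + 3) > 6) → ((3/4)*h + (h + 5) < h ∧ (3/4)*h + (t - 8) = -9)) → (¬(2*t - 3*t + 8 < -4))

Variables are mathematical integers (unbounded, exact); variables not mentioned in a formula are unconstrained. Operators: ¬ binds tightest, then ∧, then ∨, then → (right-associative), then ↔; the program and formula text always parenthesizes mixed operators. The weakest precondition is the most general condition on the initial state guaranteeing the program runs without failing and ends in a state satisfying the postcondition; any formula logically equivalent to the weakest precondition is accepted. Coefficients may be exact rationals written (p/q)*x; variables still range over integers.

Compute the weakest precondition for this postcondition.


Working backward. After the program, the postcondition (((3/4)*val + (t + 3*val + 1) ≤ 9 ↔ (1/2)*val + (h + 3*val + 3) > 6) → ((3/4)*h + (h + 5) < h ∧ (3/4)*h + (t - 8) = -9)) → (¬(2*t - 3*t + 8 < -4)) must hold; in canonical form it is ((t + (15/4)*val ≤ 8 ↔ h + (7/2)*val > 3) → ((3/4)*h < -5 ∧ (3/4)*h + t = -1)) → (¬(t > 12)).
Before h := 2*val + 7: ((t + (15/4)*val ≤ 8 ↔ (11/2)*val > -4) → ((3/2)*val < -41/4 ∧ t + (3/2)*val = -25/4)) → (¬(t > 12))
Before t := 3*val - 9: (((27/4)*val ≤ 17 ↔ (11/2)*val > -4) → ((3/2)*val < -41/4 ∧ (9/2)*val = 11/4)) → (¬(3*val > 21))
Answer: WP = (((27/4)*val ≤ 17 ↔ (11/2)*val > -4) → ((3/2)*val < -41/4 ∧ (9/2)*val = 11/4)) → (¬(3*val > 21))


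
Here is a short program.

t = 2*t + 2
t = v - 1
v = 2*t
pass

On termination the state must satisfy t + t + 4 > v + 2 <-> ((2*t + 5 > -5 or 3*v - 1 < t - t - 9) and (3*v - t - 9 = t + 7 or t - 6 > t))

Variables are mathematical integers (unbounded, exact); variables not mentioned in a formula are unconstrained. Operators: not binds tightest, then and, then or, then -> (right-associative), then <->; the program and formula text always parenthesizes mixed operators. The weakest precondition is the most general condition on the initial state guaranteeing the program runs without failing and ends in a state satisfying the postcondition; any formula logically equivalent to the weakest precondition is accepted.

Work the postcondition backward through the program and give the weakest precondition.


Working backward. After the program, the postcondition t + t + 4 > v + 2 <-> ((2*t + 5 > -5 or 3*v - 1 < t - t - 9) and (3*v - t - 9 = t + 7 or t - 6 > t)) must hold; in canonical form it is 2*t > v - 2 <-> ((2*t > -10 or 3*v < -8) and 3*v = 2*t + 16).
Before skip: 2*t > v - 2 <-> ((2*t > -10 or 3*v < -8) and 3*v = 2*t + 16)
Before v := 2*t: (2*t > -10 or 6*t < -8) and 4*t = 16
Before t := v - 1: (2*v > -8 or 6*v < -2) and 4*v = 20
Before t := 2*t + 2: (2*v > -8 or 6*v < -2) and 4*v = 20
Answer: WP = (2*v > -8 or 6*v < -2) and 4*v = 20
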